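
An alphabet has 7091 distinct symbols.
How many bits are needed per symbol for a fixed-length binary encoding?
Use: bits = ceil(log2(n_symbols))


log2(7091) = 12.7918
Bracket: 2^12 = 4096 < 7091 <= 2^13 = 8192
So ceil(log2(7091)) = 13

bits = ceil(log2(7091)) = ceil(12.7918) = 13 bits


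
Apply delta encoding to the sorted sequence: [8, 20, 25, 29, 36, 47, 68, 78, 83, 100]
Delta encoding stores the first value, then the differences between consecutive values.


First value: 8
Deltas:
  20 - 8 = 12
  25 - 20 = 5
  29 - 25 = 4
  36 - 29 = 7
  47 - 36 = 11
  68 - 47 = 21
  78 - 68 = 10
  83 - 78 = 5
  100 - 83 = 17


Delta encoded: [8, 12, 5, 4, 7, 11, 21, 10, 5, 17]


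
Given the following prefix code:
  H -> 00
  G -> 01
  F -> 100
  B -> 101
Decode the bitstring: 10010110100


Decoding step by step:
Bits 100 -> F
Bits 101 -> B
Bits 101 -> B
Bits 00 -> H


Decoded message: FBBH


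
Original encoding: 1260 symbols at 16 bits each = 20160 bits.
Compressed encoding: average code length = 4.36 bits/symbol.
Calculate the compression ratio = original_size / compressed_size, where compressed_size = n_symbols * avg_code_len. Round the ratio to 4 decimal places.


original_size = n_symbols * orig_bits = 1260 * 16 = 20160 bits
compressed_size = n_symbols * avg_code_len = 1260 * 4.36 = 5493.6 bits
ratio = original_size / compressed_size = 20160 / 5493.6 = 3.6697

Compression ratio = 3.6697


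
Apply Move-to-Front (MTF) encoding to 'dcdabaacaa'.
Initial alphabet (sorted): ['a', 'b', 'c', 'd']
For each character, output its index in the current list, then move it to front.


MTF encoding:
'd': index 3 in ['a', 'b', 'c', 'd'] -> ['d', 'a', 'b', 'c']
'c': index 3 in ['d', 'a', 'b', 'c'] -> ['c', 'd', 'a', 'b']
'd': index 1 in ['c', 'd', 'a', 'b'] -> ['d', 'c', 'a', 'b']
'a': index 2 in ['d', 'c', 'a', 'b'] -> ['a', 'd', 'c', 'b']
'b': index 3 in ['a', 'd', 'c', 'b'] -> ['b', 'a', 'd', 'c']
'a': index 1 in ['b', 'a', 'd', 'c'] -> ['a', 'b', 'd', 'c']
'a': index 0 in ['a', 'b', 'd', 'c'] -> ['a', 'b', 'd', 'c']
'c': index 3 in ['a', 'b', 'd', 'c'] -> ['c', 'a', 'b', 'd']
'a': index 1 in ['c', 'a', 'b', 'd'] -> ['a', 'c', 'b', 'd']
'a': index 0 in ['a', 'c', 'b', 'd'] -> ['a', 'c', 'b', 'd']


Output: [3, 3, 1, 2, 3, 1, 0, 3, 1, 0]


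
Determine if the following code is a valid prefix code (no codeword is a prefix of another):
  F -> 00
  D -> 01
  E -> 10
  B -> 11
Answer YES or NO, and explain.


Checking each pair (does one codeword prefix another?):
  F='00' vs D='01': no prefix
  F='00' vs E='10': no prefix
  F='00' vs B='11': no prefix
  D='01' vs F='00': no prefix
  D='01' vs E='10': no prefix
  D='01' vs B='11': no prefix
  E='10' vs F='00': no prefix
  E='10' vs D='01': no prefix
  E='10' vs B='11': no prefix
  B='11' vs F='00': no prefix
  B='11' vs D='01': no prefix
  B='11' vs E='10': no prefix
No violation found over all pairs.

YES -- this is a valid prefix code. No codeword is a prefix of any other codeword.


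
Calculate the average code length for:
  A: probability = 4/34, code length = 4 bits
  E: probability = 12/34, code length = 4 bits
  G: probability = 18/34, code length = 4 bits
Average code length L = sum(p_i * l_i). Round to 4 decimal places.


Weighted contributions p_i * l_i:
  A: (4/34) * 4 = 16/34
  E: (12/34) * 4 = 48/34
  G: (18/34) * 4 = 72/34
Sum = (16 + 48 + 72)/34 = 136/34

L = 136/34 = 4.0000 bits/symbol


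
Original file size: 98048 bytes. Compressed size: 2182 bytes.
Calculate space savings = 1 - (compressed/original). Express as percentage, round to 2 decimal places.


ratio = compressed/original = 2182/98048 = 0.022254
savings = 1 - ratio = 1 - 0.022254 = 0.977746
as a percentage: 0.977746 * 100 = 97.77%

Space savings = 1 - 2182/98048 = 97.77%


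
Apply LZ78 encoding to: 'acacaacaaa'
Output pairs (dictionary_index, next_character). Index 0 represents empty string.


LZ78 encoding steps:
Dictionary: {0: ''}
Step 1: w='' (idx 0), next='a' -> output (0, 'a'), add 'a' as idx 1
Step 2: w='' (idx 0), next='c' -> output (0, 'c'), add 'c' as idx 2
Step 3: w='a' (idx 1), next='c' -> output (1, 'c'), add 'ac' as idx 3
Step 4: w='a' (idx 1), next='a' -> output (1, 'a'), add 'aa' as idx 4
Step 5: w='c' (idx 2), next='a' -> output (2, 'a'), add 'ca' as idx 5
Step 6: w='aa' (idx 4), end of input -> output (4, '')


Encoded: [(0, 'a'), (0, 'c'), (1, 'c'), (1, 'a'), (2, 'a'), (4, '')]


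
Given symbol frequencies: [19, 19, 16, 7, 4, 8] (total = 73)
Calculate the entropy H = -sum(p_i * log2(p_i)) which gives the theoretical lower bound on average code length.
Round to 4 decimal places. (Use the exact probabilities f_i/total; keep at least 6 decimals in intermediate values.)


Per-symbol terms -p_i * log2(p_i) with p_i = f_i/73:
  p = 19/73 = 0.260274: log2(p) = -1.941897, -p*log2(p) = 0.505425
  p = 19/73 = 0.260274: log2(p) = -1.941897, -p*log2(p) = 0.505425
  p = 16/73 = 0.219178: log2(p) = -2.189825, -p*log2(p) = 0.479962
  p = 7/73 = 0.095890: log2(p) = -3.382470, -p*log2(p) = 0.324346
  p = 4/73 = 0.054795: log2(p) = -4.189825, -p*log2(p) = 0.229579
  p = 8/73 = 0.109589: log2(p) = -3.189825, -p*log2(p) = 0.349570
H = 0.505425 + 0.505425 + 0.479962 + 0.324346 + 0.229579 + 0.349570 = 2.394307

H = 2.3943 bits/symbol


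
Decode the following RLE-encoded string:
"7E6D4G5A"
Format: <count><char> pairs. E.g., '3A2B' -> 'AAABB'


Expanding each <count><char> pair:
  7E -> 'EEEEEEE'
  6D -> 'DDDDDD'
  4G -> 'GGGG'
  5A -> 'AAAAA'

Decoded = EEEEEEEDDDDDDGGGGAAAAA


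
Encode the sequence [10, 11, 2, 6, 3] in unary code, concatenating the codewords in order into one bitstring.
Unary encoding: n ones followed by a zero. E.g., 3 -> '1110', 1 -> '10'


Encode each number as n ones followed by a terminating 0:
  10 -> 11111111110 (11 bits)
  11 -> 111111111110 (12 bits)
  2 -> 110 (3 bits)
  6 -> 1111110 (7 bits)
  3 -> 1110 (4 bits)
Total length = 11 + 12 + 3 + 7 + 4 = 37 bits.

Unary([10, 11, 2, 6, 3]) = 1111111111011111111111011011111101110 (37 bits)


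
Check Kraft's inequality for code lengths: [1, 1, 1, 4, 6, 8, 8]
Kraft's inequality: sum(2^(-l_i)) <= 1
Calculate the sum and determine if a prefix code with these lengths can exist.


Sum = 2^(-1) + 2^(-1) + 2^(-1) + 2^(-4) + 2^(-6) + 2^(-8) + 2^(-8)
    = 0.5 + 0.5 + 0.5 + 0.0625 + 0.015625 + 0.00390625 + 0.00390625
    = 406/256 = 1.5859375
Since 1.5859375 > 1, Kraft's inequality is NOT satisfied.
A prefix code with these lengths CANNOT exist.

Kraft sum = 1.5859375. Not satisfied.


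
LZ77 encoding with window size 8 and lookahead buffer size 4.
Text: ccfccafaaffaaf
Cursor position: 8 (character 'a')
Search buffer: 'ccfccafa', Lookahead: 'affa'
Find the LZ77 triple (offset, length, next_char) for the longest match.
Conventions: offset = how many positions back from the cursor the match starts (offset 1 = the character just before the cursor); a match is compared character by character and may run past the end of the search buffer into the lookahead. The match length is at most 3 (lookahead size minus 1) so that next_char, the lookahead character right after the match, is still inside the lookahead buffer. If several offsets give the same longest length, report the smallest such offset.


Try each offset into the search buffer:
  offset=1 (pos 7, char 'a'): match length 1
  offset=2 (pos 6, char 'f'): match length 0
  offset=3 (pos 5, char 'a'): match length 2
  offset=4 (pos 4, char 'c'): match length 0
  offset=5 (pos 3, char 'c'): match length 0
  offset=6 (pos 2, char 'f'): match length 0
  offset=7 (pos 1, char 'c'): match length 0
  offset=8 (pos 0, char 'c'): match length 0
Longest match has length 2 at offset 3.
next_char = character at position 8 + 2 = 10 -> 'f'

Best match: offset=3, length=2 (matching 'af' starting at position 5)
LZ77 triple: (3, 2, 'f')


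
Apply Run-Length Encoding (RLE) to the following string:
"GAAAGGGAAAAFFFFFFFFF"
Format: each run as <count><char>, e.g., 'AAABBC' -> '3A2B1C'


Scanning runs left to right:
  i=0: run of 'G' x 1 -> '1G'
  i=1: run of 'A' x 3 -> '3A'
  i=4: run of 'G' x 3 -> '3G'
  i=7: run of 'A' x 4 -> '4A'
  i=11: run of 'F' x 9 -> '9F'

RLE = 1G3A3G4A9F


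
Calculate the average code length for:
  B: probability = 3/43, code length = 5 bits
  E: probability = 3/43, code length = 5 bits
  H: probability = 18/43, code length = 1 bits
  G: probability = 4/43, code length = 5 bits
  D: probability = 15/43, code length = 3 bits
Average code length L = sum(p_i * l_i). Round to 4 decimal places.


Weighted contributions p_i * l_i:
  B: (3/43) * 5 = 15/43
  E: (3/43) * 5 = 15/43
  H: (18/43) * 1 = 18/43
  G: (4/43) * 5 = 20/43
  D: (15/43) * 3 = 45/43
Sum = (15 + 15 + 18 + 20 + 45)/43 = 113/43

L = 113/43 = 2.6279 bits/symbol


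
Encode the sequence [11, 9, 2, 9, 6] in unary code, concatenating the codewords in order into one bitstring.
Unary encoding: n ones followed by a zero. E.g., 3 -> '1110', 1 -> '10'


Encode each number as n ones followed by a terminating 0:
  11 -> 111111111110 (12 bits)
  9 -> 1111111110 (10 bits)
  2 -> 110 (3 bits)
  9 -> 1111111110 (10 bits)
  6 -> 1111110 (7 bits)
Total length = 12 + 10 + 3 + 10 + 7 = 42 bits.

Unary([11, 9, 2, 9, 6]) = 111111111110111111111011011111111101111110 (42 bits)


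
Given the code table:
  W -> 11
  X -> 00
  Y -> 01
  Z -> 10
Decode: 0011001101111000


Decoding:
00 -> X
11 -> W
00 -> X
11 -> W
01 -> Y
11 -> W
10 -> Z
00 -> X


Result: XWXWYWZX


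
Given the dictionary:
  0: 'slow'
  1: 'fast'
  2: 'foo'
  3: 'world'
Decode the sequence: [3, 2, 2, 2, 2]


Look up each index in the dictionary:
  3 -> 'world'
  2 -> 'foo'
  2 -> 'foo'
  2 -> 'foo'
  2 -> 'foo'

Decoded: "world foo foo foo foo"


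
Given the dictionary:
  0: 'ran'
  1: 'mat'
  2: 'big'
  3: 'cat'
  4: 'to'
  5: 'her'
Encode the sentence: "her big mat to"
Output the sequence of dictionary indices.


Look up each word in the dictionary:
  'her' -> 5
  'big' -> 2
  'mat' -> 1
  'to' -> 4

Encoded: [5, 2, 1, 4]


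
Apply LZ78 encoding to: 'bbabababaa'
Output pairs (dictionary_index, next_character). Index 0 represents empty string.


LZ78 encoding steps:
Dictionary: {0: ''}
Step 1: w='' (idx 0), next='b' -> output (0, 'b'), add 'b' as idx 1
Step 2: w='b' (idx 1), next='a' -> output (1, 'a'), add 'ba' as idx 2
Step 3: w='ba' (idx 2), next='b' -> output (2, 'b'), add 'bab' as idx 3
Step 4: w='' (idx 0), next='a' -> output (0, 'a'), add 'a' as idx 4
Step 5: w='ba' (idx 2), next='a' -> output (2, 'a'), add 'baa' as idx 5


Encoded: [(0, 'b'), (1, 'a'), (2, 'b'), (0, 'a'), (2, 'a')]


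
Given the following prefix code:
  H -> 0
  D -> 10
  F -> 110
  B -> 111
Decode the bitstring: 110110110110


Decoding step by step:
Bits 110 -> F
Bits 110 -> F
Bits 110 -> F
Bits 110 -> F


Decoded message: FFFF


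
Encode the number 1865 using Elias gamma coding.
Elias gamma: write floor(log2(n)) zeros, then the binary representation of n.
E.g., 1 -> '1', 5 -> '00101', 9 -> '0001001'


num_bits = floor(log2(1865)) + 1 = 11
leading_zeros = num_bits - 1 = 10
binary(1865) = 11101001001

Elias gamma(1865) = '0000000000' + '11101001001' = 000000000011101001001 (21 bits)


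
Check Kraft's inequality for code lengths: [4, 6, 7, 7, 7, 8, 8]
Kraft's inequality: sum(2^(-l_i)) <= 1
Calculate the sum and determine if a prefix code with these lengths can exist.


Sum = 2^(-4) + 2^(-6) + 2^(-7) + 2^(-7) + 2^(-7) + 2^(-8) + 2^(-8)
    = 0.0625 + 0.015625 + 0.0078125 + 0.0078125 + 0.0078125 + 0.00390625 + 0.00390625
    = 28/256 = 0.109375
Since 0.109375 <= 1, Kraft's inequality IS satisfied.
A prefix code with these lengths CAN exist.

Kraft sum = 0.109375. Satisfied.


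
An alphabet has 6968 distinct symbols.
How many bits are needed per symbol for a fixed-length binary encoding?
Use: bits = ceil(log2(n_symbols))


log2(6968) = 12.7665
Bracket: 2^12 = 4096 < 6968 <= 2^13 = 8192
So ceil(log2(6968)) = 13

bits = ceil(log2(6968)) = ceil(12.7665) = 13 bits


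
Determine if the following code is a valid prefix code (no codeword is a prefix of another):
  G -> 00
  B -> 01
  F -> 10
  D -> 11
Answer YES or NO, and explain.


Checking each pair (does one codeword prefix another?):
  G='00' vs B='01': no prefix
  G='00' vs F='10': no prefix
  G='00' vs D='11': no prefix
  B='01' vs G='00': no prefix
  B='01' vs F='10': no prefix
  B='01' vs D='11': no prefix
  F='10' vs G='00': no prefix
  F='10' vs B='01': no prefix
  F='10' vs D='11': no prefix
  D='11' vs G='00': no prefix
  D='11' vs B='01': no prefix
  D='11' vs F='10': no prefix
No violation found over all pairs.

YES -- this is a valid prefix code. No codeword is a prefix of any other codeword.


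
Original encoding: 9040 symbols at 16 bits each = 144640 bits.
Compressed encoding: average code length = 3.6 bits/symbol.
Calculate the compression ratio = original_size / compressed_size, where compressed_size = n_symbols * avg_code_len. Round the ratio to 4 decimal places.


original_size = n_symbols * orig_bits = 9040 * 16 = 144640 bits
compressed_size = n_symbols * avg_code_len = 9040 * 3.6 = 32544.0 bits
ratio = original_size / compressed_size = 144640 / 32544.0 = 4.4444

Compression ratio = 4.4444


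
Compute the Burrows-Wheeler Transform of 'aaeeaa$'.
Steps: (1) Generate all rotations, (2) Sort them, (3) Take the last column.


Rotations (sorted):
  0: $aaeeaa -> last char: a
  1: a$aaeea -> last char: a
  2: aa$aaee -> last char: e
  3: aaeeaa$ -> last char: $
  4: aeeaa$a -> last char: a
  5: eaa$aae -> last char: e
  6: eeaa$aa -> last char: a


BWT = aae$aea


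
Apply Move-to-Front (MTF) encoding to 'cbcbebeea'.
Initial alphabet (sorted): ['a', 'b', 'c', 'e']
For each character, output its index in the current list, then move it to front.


MTF encoding:
'c': index 2 in ['a', 'b', 'c', 'e'] -> ['c', 'a', 'b', 'e']
'b': index 2 in ['c', 'a', 'b', 'e'] -> ['b', 'c', 'a', 'e']
'c': index 1 in ['b', 'c', 'a', 'e'] -> ['c', 'b', 'a', 'e']
'b': index 1 in ['c', 'b', 'a', 'e'] -> ['b', 'c', 'a', 'e']
'e': index 3 in ['b', 'c', 'a', 'e'] -> ['e', 'b', 'c', 'a']
'b': index 1 in ['e', 'b', 'c', 'a'] -> ['b', 'e', 'c', 'a']
'e': index 1 in ['b', 'e', 'c', 'a'] -> ['e', 'b', 'c', 'a']
'e': index 0 in ['e', 'b', 'c', 'a'] -> ['e', 'b', 'c', 'a']
'a': index 3 in ['e', 'b', 'c', 'a'] -> ['a', 'e', 'b', 'c']


Output: [2, 2, 1, 1, 3, 1, 1, 0, 3]


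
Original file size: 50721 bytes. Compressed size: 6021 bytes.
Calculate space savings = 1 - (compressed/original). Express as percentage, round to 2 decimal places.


ratio = compressed/original = 6021/50721 = 0.118708
savings = 1 - ratio = 1 - 0.118708 = 0.881292
as a percentage: 0.881292 * 100 = 88.13%

Space savings = 1 - 6021/50721 = 88.13%


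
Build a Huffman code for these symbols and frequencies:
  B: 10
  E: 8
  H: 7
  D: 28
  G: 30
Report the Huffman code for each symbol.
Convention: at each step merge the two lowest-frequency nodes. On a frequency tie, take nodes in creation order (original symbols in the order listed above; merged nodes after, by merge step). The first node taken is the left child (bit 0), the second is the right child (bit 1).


Huffman tree construction:
Step 1: Merge H(7) + E(8) = 15
Step 2: Merge B(10) + (H+E)(15) = 25
Step 3: Merge (B+(H+E))(25) + D(28) = 53
Step 4: Merge G(30) + ((B+(H+E))+D)(53) = 83
Read each symbol's code off the tree from the root (left child = 0, right child = 1).

Codes:
  B: 100 (length 3)
  E: 1011 (length 4)
  H: 1010 (length 4)
  D: 11 (length 2)
  G: 0 (length 1)
Average code length: 176/83 = 2.1205 bits/symbol


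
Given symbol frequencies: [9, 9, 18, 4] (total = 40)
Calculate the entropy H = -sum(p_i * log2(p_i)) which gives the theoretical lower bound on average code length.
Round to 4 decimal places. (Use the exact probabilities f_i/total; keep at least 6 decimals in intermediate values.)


Per-symbol terms -p_i * log2(p_i) with p_i = f_i/40:
  p = 9/40 = 0.225000: log2(p) = -2.152003, -p*log2(p) = 0.484201
  p = 9/40 = 0.225000: log2(p) = -2.152003, -p*log2(p) = 0.484201
  p = 18/40 = 0.450000: log2(p) = -1.152003, -p*log2(p) = 0.518401
  p = 4/40 = 0.100000: log2(p) = -3.321928, -p*log2(p) = 0.332193
H = 0.484201 + 0.484201 + 0.518401 + 0.332193 = 1.818996

H = 1.819 bits/symbol


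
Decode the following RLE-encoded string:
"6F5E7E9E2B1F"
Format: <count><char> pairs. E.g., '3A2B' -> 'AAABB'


Expanding each <count><char> pair:
  6F -> 'FFFFFF'
  5E -> 'EEEEE'
  7E -> 'EEEEEEE'
  9E -> 'EEEEEEEEE'
  2B -> 'BB'
  1F -> 'F'

Decoded = FFFFFFEEEEEEEEEEEEEEEEEEEEEBBF


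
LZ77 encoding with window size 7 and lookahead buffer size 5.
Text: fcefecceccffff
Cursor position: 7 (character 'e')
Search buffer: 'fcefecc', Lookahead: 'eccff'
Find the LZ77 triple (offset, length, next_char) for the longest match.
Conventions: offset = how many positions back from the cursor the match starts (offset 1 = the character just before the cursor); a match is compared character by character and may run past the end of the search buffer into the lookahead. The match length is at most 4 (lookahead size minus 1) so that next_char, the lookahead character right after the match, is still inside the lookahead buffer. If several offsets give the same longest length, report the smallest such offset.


Try each offset into the search buffer:
  offset=1 (pos 6, char 'c'): match length 0
  offset=2 (pos 5, char 'c'): match length 0
  offset=3 (pos 4, char 'e'): match length 3
  offset=4 (pos 3, char 'f'): match length 0
  offset=5 (pos 2, char 'e'): match length 1
  offset=6 (pos 1, char 'c'): match length 0
  offset=7 (pos 0, char 'f'): match length 0
Longest match has length 3 at offset 3.
next_char = character at position 7 + 3 = 10 -> 'f'

Best match: offset=3, length=3 (matching 'ecc' starting at position 4)
LZ77 triple: (3, 3, 'f')


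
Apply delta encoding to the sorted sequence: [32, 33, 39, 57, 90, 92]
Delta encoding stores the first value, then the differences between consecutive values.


First value: 32
Deltas:
  33 - 32 = 1
  39 - 33 = 6
  57 - 39 = 18
  90 - 57 = 33
  92 - 90 = 2


Delta encoded: [32, 1, 6, 18, 33, 2]


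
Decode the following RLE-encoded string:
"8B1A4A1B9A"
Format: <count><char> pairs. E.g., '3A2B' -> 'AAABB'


Expanding each <count><char> pair:
  8B -> 'BBBBBBBB'
  1A -> 'A'
  4A -> 'AAAA'
  1B -> 'B'
  9A -> 'AAAAAAAAA'

Decoded = BBBBBBBBAAAAABAAAAAAAAA


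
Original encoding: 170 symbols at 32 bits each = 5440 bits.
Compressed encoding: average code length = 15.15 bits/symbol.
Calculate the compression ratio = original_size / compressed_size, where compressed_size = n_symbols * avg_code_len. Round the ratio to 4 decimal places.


original_size = n_symbols * orig_bits = 170 * 32 = 5440 bits
compressed_size = n_symbols * avg_code_len = 170 * 15.15 = 2575.5 bits
ratio = original_size / compressed_size = 5440 / 2575.5 = 2.1122

Compression ratio = 2.1122


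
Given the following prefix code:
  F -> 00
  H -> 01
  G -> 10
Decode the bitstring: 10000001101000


Decoding step by step:
Bits 10 -> G
Bits 00 -> F
Bits 00 -> F
Bits 01 -> H
Bits 10 -> G
Bits 10 -> G
Bits 00 -> F


Decoded message: GFFHGGF


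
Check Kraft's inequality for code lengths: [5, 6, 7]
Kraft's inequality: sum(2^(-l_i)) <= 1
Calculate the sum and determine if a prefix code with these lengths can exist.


Sum = 2^(-5) + 2^(-6) + 2^(-7)
    = 0.03125 + 0.015625 + 0.0078125
    = 7/128 = 0.0546875
Since 0.0546875 <= 1, Kraft's inequality IS satisfied.
A prefix code with these lengths CAN exist.

Kraft sum = 0.0546875. Satisfied.


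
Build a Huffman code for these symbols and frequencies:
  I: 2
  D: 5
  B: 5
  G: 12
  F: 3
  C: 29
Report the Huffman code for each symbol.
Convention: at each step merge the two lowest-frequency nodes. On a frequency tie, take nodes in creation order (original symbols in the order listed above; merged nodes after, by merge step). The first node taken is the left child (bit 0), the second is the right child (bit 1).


Huffman tree construction:
Step 1: Merge I(2) + F(3) = 5
Step 2: Merge D(5) + B(5) = 10
Step 3: Merge (I+F)(5) + (D+B)(10) = 15
Step 4: Merge G(12) + ((I+F)+(D+B))(15) = 27
Step 5: Merge (G+((I+F)+(D+B)))(27) + C(29) = 56
Read each symbol's code off the tree from the root (left child = 0, right child = 1).

Codes:
  I: 0100 (length 4)
  D: 0110 (length 4)
  B: 0111 (length 4)
  G: 00 (length 2)
  F: 0101 (length 4)
  C: 1 (length 1)
Average code length: 113/56 = 2.0179 bits/symbol


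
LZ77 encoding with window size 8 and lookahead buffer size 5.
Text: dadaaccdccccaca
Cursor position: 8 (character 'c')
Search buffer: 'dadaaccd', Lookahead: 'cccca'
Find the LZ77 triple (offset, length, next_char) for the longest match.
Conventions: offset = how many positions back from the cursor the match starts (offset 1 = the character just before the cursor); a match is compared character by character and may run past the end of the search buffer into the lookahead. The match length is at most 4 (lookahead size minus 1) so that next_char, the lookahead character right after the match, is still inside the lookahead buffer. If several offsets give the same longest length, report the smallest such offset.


Try each offset into the search buffer:
  offset=1 (pos 7, char 'd'): match length 0
  offset=2 (pos 6, char 'c'): match length 1
  offset=3 (pos 5, char 'c'): match length 2
  offset=4 (pos 4, char 'a'): match length 0
  offset=5 (pos 3, char 'a'): match length 0
  offset=6 (pos 2, char 'd'): match length 0
  offset=7 (pos 1, char 'a'): match length 0
  offset=8 (pos 0, char 'd'): match length 0
Longest match has length 2 at offset 3.
next_char = character at position 8 + 2 = 10 -> 'c'

Best match: offset=3, length=2 (matching 'cc' starting at position 5)
LZ77 triple: (3, 2, 'c')


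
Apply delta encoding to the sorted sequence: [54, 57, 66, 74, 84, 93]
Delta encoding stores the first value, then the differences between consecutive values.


First value: 54
Deltas:
  57 - 54 = 3
  66 - 57 = 9
  74 - 66 = 8
  84 - 74 = 10
  93 - 84 = 9


Delta encoded: [54, 3, 9, 8, 10, 9]


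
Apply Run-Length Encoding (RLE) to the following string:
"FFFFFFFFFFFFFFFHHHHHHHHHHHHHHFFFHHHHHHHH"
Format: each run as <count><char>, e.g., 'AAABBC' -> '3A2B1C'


Scanning runs left to right:
  i=0: run of 'F' x 15 -> '15F'
  i=15: run of 'H' x 14 -> '14H'
  i=29: run of 'F' x 3 -> '3F'
  i=32: run of 'H' x 8 -> '8H'

RLE = 15F14H3F8H


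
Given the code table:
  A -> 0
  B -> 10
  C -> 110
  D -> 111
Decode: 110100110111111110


Decoding:
110 -> C
10 -> B
0 -> A
110 -> C
111 -> D
111 -> D
110 -> C


Result: CBACDDC


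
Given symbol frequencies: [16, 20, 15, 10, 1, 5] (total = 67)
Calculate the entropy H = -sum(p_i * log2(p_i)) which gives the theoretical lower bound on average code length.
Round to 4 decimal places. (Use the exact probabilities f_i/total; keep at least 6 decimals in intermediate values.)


Per-symbol terms -p_i * log2(p_i) with p_i = f_i/67:
  p = 16/67 = 0.238806: log2(p) = -2.066089, -p*log2(p) = 0.493394
  p = 20/67 = 0.298507: log2(p) = -1.744161, -p*log2(p) = 0.520645
  p = 15/67 = 0.223881: log2(p) = -2.159199, -p*log2(p) = 0.483403
  p = 10/67 = 0.149254: log2(p) = -2.744161, -p*log2(p) = 0.409576
  p = 1/67 = 0.014925: log2(p) = -6.066089, -p*log2(p) = 0.090539
  p = 5/67 = 0.074627: log2(p) = -3.744161, -p*log2(p) = 0.279415
H = 0.493394 + 0.520645 + 0.483403 + 0.409576 + 0.090539 + 0.279415 = 2.276972

H = 2.277 bits/symbol


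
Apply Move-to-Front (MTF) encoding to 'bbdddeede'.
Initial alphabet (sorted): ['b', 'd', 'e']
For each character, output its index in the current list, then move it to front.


MTF encoding:
'b': index 0 in ['b', 'd', 'e'] -> ['b', 'd', 'e']
'b': index 0 in ['b', 'd', 'e'] -> ['b', 'd', 'e']
'd': index 1 in ['b', 'd', 'e'] -> ['d', 'b', 'e']
'd': index 0 in ['d', 'b', 'e'] -> ['d', 'b', 'e']
'd': index 0 in ['d', 'b', 'e'] -> ['d', 'b', 'e']
'e': index 2 in ['d', 'b', 'e'] -> ['e', 'd', 'b']
'e': index 0 in ['e', 'd', 'b'] -> ['e', 'd', 'b']
'd': index 1 in ['e', 'd', 'b'] -> ['d', 'e', 'b']
'e': index 1 in ['d', 'e', 'b'] -> ['e', 'd', 'b']


Output: [0, 0, 1, 0, 0, 2, 0, 1, 1]


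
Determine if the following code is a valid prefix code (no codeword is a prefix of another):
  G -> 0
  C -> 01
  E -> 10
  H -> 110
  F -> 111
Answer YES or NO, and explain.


Checking each pair (does one codeword prefix another?):
  G='0' vs C='01': prefix -- VIOLATION

NO -- this is NOT a valid prefix code. G (0) is a prefix of C (01).


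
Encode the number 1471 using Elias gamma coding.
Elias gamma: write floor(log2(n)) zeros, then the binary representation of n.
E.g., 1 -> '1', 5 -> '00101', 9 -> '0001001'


num_bits = floor(log2(1471)) + 1 = 11
leading_zeros = num_bits - 1 = 10
binary(1471) = 10110111111

Elias gamma(1471) = '0000000000' + '10110111111' = 000000000010110111111 (21 bits)


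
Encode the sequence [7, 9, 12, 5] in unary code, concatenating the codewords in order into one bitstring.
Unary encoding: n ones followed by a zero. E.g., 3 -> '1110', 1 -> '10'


Encode each number as n ones followed by a terminating 0:
  7 -> 11111110 (8 bits)
  9 -> 1111111110 (10 bits)
  12 -> 1111111111110 (13 bits)
  5 -> 111110 (6 bits)
Total length = 8 + 10 + 13 + 6 = 37 bits.

Unary([7, 9, 12, 5]) = 1111111011111111101111111111110111110 (37 bits)


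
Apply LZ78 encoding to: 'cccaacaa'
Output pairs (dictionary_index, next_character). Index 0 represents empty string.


LZ78 encoding steps:
Dictionary: {0: ''}
Step 1: w='' (idx 0), next='c' -> output (0, 'c'), add 'c' as idx 1
Step 2: w='c' (idx 1), next='c' -> output (1, 'c'), add 'cc' as idx 2
Step 3: w='' (idx 0), next='a' -> output (0, 'a'), add 'a' as idx 3
Step 4: w='a' (idx 3), next='c' -> output (3, 'c'), add 'ac' as idx 4
Step 5: w='a' (idx 3), next='a' -> output (3, 'a'), add 'aa' as idx 5


Encoded: [(0, 'c'), (1, 'c'), (0, 'a'), (3, 'c'), (3, 'a')]


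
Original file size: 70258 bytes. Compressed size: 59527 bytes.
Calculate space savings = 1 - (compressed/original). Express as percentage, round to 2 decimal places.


ratio = compressed/original = 59527/70258 = 0.847263
savings = 1 - ratio = 1 - 0.847263 = 0.152737
as a percentage: 0.152737 * 100 = 15.27%

Space savings = 1 - 59527/70258 = 15.27%


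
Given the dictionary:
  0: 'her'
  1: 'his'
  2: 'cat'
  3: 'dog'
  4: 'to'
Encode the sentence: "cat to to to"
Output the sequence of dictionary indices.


Look up each word in the dictionary:
  'cat' -> 2
  'to' -> 4
  'to' -> 4
  'to' -> 4

Encoded: [2, 4, 4, 4]


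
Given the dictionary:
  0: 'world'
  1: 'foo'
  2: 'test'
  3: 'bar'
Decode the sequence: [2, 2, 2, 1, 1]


Look up each index in the dictionary:
  2 -> 'test'
  2 -> 'test'
  2 -> 'test'
  1 -> 'foo'
  1 -> 'foo'

Decoded: "test test test foo foo"


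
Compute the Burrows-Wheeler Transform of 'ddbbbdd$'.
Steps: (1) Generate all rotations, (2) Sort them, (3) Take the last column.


Rotations (sorted):
  0: $ddbbbdd -> last char: d
  1: bbbdd$dd -> last char: d
  2: bbdd$ddb -> last char: b
  3: bdd$ddbb -> last char: b
  4: d$ddbbbd -> last char: d
  5: dbbbdd$d -> last char: d
  6: dd$ddbbb -> last char: b
  7: ddbbbdd$ -> last char: $


BWT = ddbbddb$


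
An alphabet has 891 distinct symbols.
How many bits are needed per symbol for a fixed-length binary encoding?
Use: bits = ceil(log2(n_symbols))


log2(891) = 9.7993
Bracket: 2^9 = 512 < 891 <= 2^10 = 1024
So ceil(log2(891)) = 10

bits = ceil(log2(891)) = ceil(9.7993) = 10 bits


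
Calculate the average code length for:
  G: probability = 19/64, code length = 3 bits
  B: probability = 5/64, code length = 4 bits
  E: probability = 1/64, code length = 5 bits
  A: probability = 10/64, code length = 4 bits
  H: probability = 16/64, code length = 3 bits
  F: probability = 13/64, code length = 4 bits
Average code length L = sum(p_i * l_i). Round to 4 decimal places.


Weighted contributions p_i * l_i:
  G: (19/64) * 3 = 57/64
  B: (5/64) * 4 = 20/64
  E: (1/64) * 5 = 5/64
  A: (10/64) * 4 = 40/64
  H: (16/64) * 3 = 48/64
  F: (13/64) * 4 = 52/64
Sum = (57 + 20 + 5 + 40 + 48 + 52)/64 = 222/64

L = 222/64 = 3.4688 bits/symbol


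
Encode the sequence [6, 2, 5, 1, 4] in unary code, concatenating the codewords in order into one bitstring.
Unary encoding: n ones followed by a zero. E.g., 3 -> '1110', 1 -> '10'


Encode each number as n ones followed by a terminating 0:
  6 -> 1111110 (7 bits)
  2 -> 110 (3 bits)
  5 -> 111110 (6 bits)
  1 -> 10 (2 bits)
  4 -> 11110 (5 bits)
Total length = 7 + 3 + 6 + 2 + 5 = 23 bits.

Unary([6, 2, 5, 1, 4]) = 11111101101111101011110 (23 bits)


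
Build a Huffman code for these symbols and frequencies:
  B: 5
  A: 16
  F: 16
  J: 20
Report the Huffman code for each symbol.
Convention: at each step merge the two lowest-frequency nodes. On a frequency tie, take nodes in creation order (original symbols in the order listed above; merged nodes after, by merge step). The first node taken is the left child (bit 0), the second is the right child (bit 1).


Huffman tree construction:
Step 1: Merge B(5) + A(16) = 21
Step 2: Merge F(16) + J(20) = 36
Step 3: Merge (B+A)(21) + (F+J)(36) = 57
Read each symbol's code off the tree from the root (left child = 0, right child = 1).

Codes:
  B: 00 (length 2)
  A: 01 (length 2)
  F: 10 (length 2)
  J: 11 (length 2)
Average code length: 114/57 = 2.0000 bits/symbol


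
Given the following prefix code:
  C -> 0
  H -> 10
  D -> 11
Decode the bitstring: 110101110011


Decoding step by step:
Bits 11 -> D
Bits 0 -> C
Bits 10 -> H
Bits 11 -> D
Bits 10 -> H
Bits 0 -> C
Bits 11 -> D


Decoded message: DCHDHCD


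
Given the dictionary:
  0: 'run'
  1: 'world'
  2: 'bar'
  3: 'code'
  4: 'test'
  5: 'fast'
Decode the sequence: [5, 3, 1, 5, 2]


Look up each index in the dictionary:
  5 -> 'fast'
  3 -> 'code'
  1 -> 'world'
  5 -> 'fast'
  2 -> 'bar'

Decoded: "fast code world fast bar"


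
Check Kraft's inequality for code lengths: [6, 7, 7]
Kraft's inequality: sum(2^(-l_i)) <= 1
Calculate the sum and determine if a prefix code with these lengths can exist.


Sum = 2^(-6) + 2^(-7) + 2^(-7)
    = 0.015625 + 0.0078125 + 0.0078125
    = 4/128 = 0.03125
Since 0.03125 <= 1, Kraft's inequality IS satisfied.
A prefix code with these lengths CAN exist.

Kraft sum = 0.03125. Satisfied.


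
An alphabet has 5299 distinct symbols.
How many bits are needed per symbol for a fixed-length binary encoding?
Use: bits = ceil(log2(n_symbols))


log2(5299) = 12.3715
Bracket: 2^12 = 4096 < 5299 <= 2^13 = 8192
So ceil(log2(5299)) = 13

bits = ceil(log2(5299)) = ceil(12.3715) = 13 bits


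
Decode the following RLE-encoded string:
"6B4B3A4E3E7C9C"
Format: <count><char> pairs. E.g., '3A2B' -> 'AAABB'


Expanding each <count><char> pair:
  6B -> 'BBBBBB'
  4B -> 'BBBB'
  3A -> 'AAA'
  4E -> 'EEEE'
  3E -> 'EEE'
  7C -> 'CCCCCCC'
  9C -> 'CCCCCCCCC'

Decoded = BBBBBBBBBBAAAEEEEEEECCCCCCCCCCCCCCCC


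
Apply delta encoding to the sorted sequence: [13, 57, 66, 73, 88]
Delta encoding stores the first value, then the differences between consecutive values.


First value: 13
Deltas:
  57 - 13 = 44
  66 - 57 = 9
  73 - 66 = 7
  88 - 73 = 15


Delta encoded: [13, 44, 9, 7, 15]


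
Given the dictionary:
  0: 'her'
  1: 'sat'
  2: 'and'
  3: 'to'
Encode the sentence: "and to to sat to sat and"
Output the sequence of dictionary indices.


Look up each word in the dictionary:
  'and' -> 2
  'to' -> 3
  'to' -> 3
  'sat' -> 1
  'to' -> 3
  'sat' -> 1
  'and' -> 2

Encoded: [2, 3, 3, 1, 3, 1, 2]


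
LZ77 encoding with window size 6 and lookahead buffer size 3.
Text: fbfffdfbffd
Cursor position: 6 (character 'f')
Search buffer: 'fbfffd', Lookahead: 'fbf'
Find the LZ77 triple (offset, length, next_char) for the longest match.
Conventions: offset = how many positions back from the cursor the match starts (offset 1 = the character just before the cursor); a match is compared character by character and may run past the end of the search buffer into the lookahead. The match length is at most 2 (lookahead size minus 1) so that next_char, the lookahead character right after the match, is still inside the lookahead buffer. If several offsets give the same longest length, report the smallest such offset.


Try each offset into the search buffer:
  offset=1 (pos 5, char 'd'): match length 0
  offset=2 (pos 4, char 'f'): match length 1
  offset=3 (pos 3, char 'f'): match length 1
  offset=4 (pos 2, char 'f'): match length 1
  offset=5 (pos 1, char 'b'): match length 0
  offset=6 (pos 0, char 'f'): match length 2
Longest match has length 2 at offset 6.
next_char = character at position 6 + 2 = 8 -> 'f'

Best match: offset=6, length=2 (matching 'fb' starting at position 0)
LZ77 triple: (6, 2, 'f')


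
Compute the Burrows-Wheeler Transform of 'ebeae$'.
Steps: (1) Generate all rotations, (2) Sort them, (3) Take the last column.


Rotations (sorted):
  0: $ebeae -> last char: e
  1: ae$ebe -> last char: e
  2: beae$e -> last char: e
  3: e$ebea -> last char: a
  4: eae$eb -> last char: b
  5: ebeae$ -> last char: $


BWT = eeeab$


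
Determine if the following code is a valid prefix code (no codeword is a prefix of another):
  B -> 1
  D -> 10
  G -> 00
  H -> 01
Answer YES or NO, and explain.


Checking each pair (does one codeword prefix another?):
  B='1' vs D='10': prefix -- VIOLATION

NO -- this is NOT a valid prefix code. B (1) is a prefix of D (10).


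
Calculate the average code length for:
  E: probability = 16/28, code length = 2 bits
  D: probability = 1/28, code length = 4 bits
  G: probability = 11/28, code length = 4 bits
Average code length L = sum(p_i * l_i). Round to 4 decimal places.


Weighted contributions p_i * l_i:
  E: (16/28) * 2 = 32/28
  D: (1/28) * 4 = 4/28
  G: (11/28) * 4 = 44/28
Sum = (32 + 4 + 44)/28 = 80/28

L = 80/28 = 2.8571 bits/symbol


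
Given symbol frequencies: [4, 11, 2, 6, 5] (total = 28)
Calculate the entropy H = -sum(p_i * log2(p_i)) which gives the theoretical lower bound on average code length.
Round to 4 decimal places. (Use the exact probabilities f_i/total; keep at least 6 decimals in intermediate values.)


Per-symbol terms -p_i * log2(p_i) with p_i = f_i/28:
  p = 4/28 = 0.142857: log2(p) = -2.807355, -p*log2(p) = 0.401051
  p = 11/28 = 0.392857: log2(p) = -1.347923, -p*log2(p) = 0.529541
  p = 2/28 = 0.071429: log2(p) = -3.807355, -p*log2(p) = 0.271954
  p = 6/28 = 0.214286: log2(p) = -2.222392, -p*log2(p) = 0.476227
  p = 5/28 = 0.178571: log2(p) = -2.485427, -p*log2(p) = 0.443826
H = 0.401051 + 0.529541 + 0.271954 + 0.476227 + 0.443826 = 2.122599

H = 2.1226 bits/symbol


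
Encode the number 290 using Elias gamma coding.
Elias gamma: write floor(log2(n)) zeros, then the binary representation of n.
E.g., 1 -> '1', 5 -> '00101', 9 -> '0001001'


num_bits = floor(log2(290)) + 1 = 9
leading_zeros = num_bits - 1 = 8
binary(290) = 100100010

Elias gamma(290) = '00000000' + '100100010' = 00000000100100010 (17 bits)


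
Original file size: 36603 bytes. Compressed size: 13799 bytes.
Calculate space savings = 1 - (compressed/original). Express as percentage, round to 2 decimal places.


ratio = compressed/original = 13799/36603 = 0.376991
savings = 1 - ratio = 1 - 0.376991 = 0.623009
as a percentage: 0.623009 * 100 = 62.3%

Space savings = 1 - 13799/36603 = 62.3%


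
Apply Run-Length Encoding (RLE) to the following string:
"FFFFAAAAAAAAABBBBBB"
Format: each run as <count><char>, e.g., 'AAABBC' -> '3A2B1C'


Scanning runs left to right:
  i=0: run of 'F' x 4 -> '4F'
  i=4: run of 'A' x 9 -> '9A'
  i=13: run of 'B' x 6 -> '6B'

RLE = 4F9A6B


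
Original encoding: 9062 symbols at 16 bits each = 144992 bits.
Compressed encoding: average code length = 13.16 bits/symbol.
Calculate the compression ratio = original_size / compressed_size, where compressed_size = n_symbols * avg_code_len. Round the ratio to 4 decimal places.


original_size = n_symbols * orig_bits = 9062 * 16 = 144992 bits
compressed_size = n_symbols * avg_code_len = 9062 * 13.16 = 119255.92 bits
ratio = original_size / compressed_size = 144992 / 119255.92 = 1.2158

Compression ratio = 1.2158


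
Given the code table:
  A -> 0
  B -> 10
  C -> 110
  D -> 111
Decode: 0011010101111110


Decoding:
0 -> A
0 -> A
110 -> C
10 -> B
10 -> B
111 -> D
111 -> D
0 -> A


Result: AACBBDDA


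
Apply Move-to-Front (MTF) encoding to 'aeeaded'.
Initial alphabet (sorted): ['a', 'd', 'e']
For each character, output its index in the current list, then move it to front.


MTF encoding:
'a': index 0 in ['a', 'd', 'e'] -> ['a', 'd', 'e']
'e': index 2 in ['a', 'd', 'e'] -> ['e', 'a', 'd']
'e': index 0 in ['e', 'a', 'd'] -> ['e', 'a', 'd']
'a': index 1 in ['e', 'a', 'd'] -> ['a', 'e', 'd']
'd': index 2 in ['a', 'e', 'd'] -> ['d', 'a', 'e']
'e': index 2 in ['d', 'a', 'e'] -> ['e', 'd', 'a']
'd': index 1 in ['e', 'd', 'a'] -> ['d', 'e', 'a']


Output: [0, 2, 0, 1, 2, 2, 1]


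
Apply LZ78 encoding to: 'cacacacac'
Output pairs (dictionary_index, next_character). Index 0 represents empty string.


LZ78 encoding steps:
Dictionary: {0: ''}
Step 1: w='' (idx 0), next='c' -> output (0, 'c'), add 'c' as idx 1
Step 2: w='' (idx 0), next='a' -> output (0, 'a'), add 'a' as idx 2
Step 3: w='c' (idx 1), next='a' -> output (1, 'a'), add 'ca' as idx 3
Step 4: w='ca' (idx 3), next='c' -> output (3, 'c'), add 'cac' as idx 4
Step 5: w='a' (idx 2), next='c' -> output (2, 'c'), add 'ac' as idx 5


Encoded: [(0, 'c'), (0, 'a'), (1, 'a'), (3, 'c'), (2, 'c')]


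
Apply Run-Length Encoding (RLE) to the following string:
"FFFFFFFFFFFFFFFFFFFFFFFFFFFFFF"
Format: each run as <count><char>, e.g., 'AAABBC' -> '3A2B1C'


Scanning runs left to right:
  i=0: run of 'F' x 30 -> '30F'

RLE = 30F


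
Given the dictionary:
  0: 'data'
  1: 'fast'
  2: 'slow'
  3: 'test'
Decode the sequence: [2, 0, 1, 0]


Look up each index in the dictionary:
  2 -> 'slow'
  0 -> 'data'
  1 -> 'fast'
  0 -> 'data'

Decoded: "slow data fast data"


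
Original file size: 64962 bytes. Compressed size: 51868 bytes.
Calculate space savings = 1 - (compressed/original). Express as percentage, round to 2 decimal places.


ratio = compressed/original = 51868/64962 = 0.798436
savings = 1 - ratio = 1 - 0.798436 = 0.201564
as a percentage: 0.201564 * 100 = 20.16%

Space savings = 1 - 51868/64962 = 20.16%


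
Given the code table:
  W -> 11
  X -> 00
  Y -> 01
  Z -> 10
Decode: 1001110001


Decoding:
10 -> Z
01 -> Y
11 -> W
00 -> X
01 -> Y


Result: ZYWXY


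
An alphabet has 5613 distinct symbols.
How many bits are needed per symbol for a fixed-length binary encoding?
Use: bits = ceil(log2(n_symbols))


log2(5613) = 12.4546
Bracket: 2^12 = 4096 < 5613 <= 2^13 = 8192
So ceil(log2(5613)) = 13

bits = ceil(log2(5613)) = ceil(12.4546) = 13 bits


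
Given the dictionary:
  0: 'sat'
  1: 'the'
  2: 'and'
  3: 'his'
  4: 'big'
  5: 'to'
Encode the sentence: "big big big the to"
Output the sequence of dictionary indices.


Look up each word in the dictionary:
  'big' -> 4
  'big' -> 4
  'big' -> 4
  'the' -> 1
  'to' -> 5

Encoded: [4, 4, 4, 1, 5]


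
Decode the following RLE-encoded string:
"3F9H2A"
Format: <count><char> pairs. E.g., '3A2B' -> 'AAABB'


Expanding each <count><char> pair:
  3F -> 'FFF'
  9H -> 'HHHHHHHHH'
  2A -> 'AA'

Decoded = FFFHHHHHHHHHAA


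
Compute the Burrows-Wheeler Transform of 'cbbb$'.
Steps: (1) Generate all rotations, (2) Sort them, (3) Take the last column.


Rotations (sorted):
  0: $cbbb -> last char: b
  1: b$cbb -> last char: b
  2: bb$cb -> last char: b
  3: bbb$c -> last char: c
  4: cbbb$ -> last char: $


BWT = bbbc$


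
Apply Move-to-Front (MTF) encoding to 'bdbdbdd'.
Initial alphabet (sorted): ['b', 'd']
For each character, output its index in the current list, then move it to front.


MTF encoding:
'b': index 0 in ['b', 'd'] -> ['b', 'd']
'd': index 1 in ['b', 'd'] -> ['d', 'b']
'b': index 1 in ['d', 'b'] -> ['b', 'd']
'd': index 1 in ['b', 'd'] -> ['d', 'b']
'b': index 1 in ['d', 'b'] -> ['b', 'd']
'd': index 1 in ['b', 'd'] -> ['d', 'b']
'd': index 0 in ['d', 'b'] -> ['d', 'b']


Output: [0, 1, 1, 1, 1, 1, 0]
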